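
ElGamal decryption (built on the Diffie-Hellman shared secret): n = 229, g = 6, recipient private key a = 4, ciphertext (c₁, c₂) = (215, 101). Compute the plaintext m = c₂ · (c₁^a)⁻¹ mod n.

Shared mask s = c₁^a mod n = 215^4 mod 229.
215^1 ≡ 215 (mod 229)
215^2 = (215^1)^2 ≡ 215^2 = 46225 ≡ 196 (mod 229)
215^4 = (215^2)^2 ≡ 196^2 = 38416 ≡ 173 (mod 229)
So s = 173; s⁻¹ ≡ 184 (mod 229).
m = c₂ · s⁻¹ mod 229 = 101 · 184 mod 229 = 35.

35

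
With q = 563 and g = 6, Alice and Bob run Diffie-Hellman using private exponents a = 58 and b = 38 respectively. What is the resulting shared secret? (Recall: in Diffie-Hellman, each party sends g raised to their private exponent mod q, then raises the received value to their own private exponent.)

Bob sends B = g^b mod q = 6^38 mod 563.
6^1 ≡ 6 (mod 563)
6^2 = (6^1)^2 ≡ 6^2 = 36 ≡ 36 (mod 563)
6^4 = (6^2)^2 ≡ 36^2 = 1296 ≡ 170 (mod 563)
6^8 = (6^4)^2 ≡ 170^2 = 28900 ≡ 187 (mod 563)
6^16 = (6^8)^2 ≡ 187^2 = 34969 ≡ 63 (mod 563)
6^32 = (6^16)^2 ≡ 63^2 = 3969 ≡ 28 (mod 563)
6^38 = 6^32 · 6^4 · 6^2 ≡ 28 · 170 · 36 ≡ 208 (mod 563).
So B = 208. Alice then computes K = B^a mod q = 208^58 mod 563.
208^1 ≡ 208 (mod 563)
208^2 = (208^1)^2 ≡ 208^2 = 43264 ≡ 476 (mod 563)
208^4 = (208^2)^2 ≡ 476^2 = 226576 ≡ 250 (mod 563)
208^8 = (208^4)^2 ≡ 250^2 = 62500 ≡ 7 (mod 563)
208^16 = (208^8)^2 ≡ 7^2 = 49 ≡ 49 (mod 563)
208^32 = (208^16)^2 ≡ 49^2 = 2401 ≡ 149 (mod 563)
208^58 = 208^32 · 208^16 · 208^8 · 208^2 ≡ 149 · 49 · 7 · 476 ≡ 265 (mod 563).

265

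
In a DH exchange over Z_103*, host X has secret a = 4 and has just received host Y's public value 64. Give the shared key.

61

Shared key K = 64^4 mod 103.
64^1 ≡ 64 (mod 103)
64^2 = (64^1)^2 ≡ 64^2 = 4096 ≡ 79 (mod 103)
64^4 = (64^2)^2 ≡ 79^2 = 6241 ≡ 61 (mod 103)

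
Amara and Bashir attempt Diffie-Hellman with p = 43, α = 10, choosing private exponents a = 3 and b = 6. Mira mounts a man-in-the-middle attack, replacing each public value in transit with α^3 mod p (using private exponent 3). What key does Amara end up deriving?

Amara receives Mira's public value M = 10^3 mod 43 instead of the honest one.
10^1 ≡ 10 (mod 43)
10^2 = (10^1)^2 ≡ 10^2 = 100 ≡ 14 (mod 43)
10^3 = 10^2 · 10^1 ≡ 14 · 10 ≡ 11 (mod 43).
So M = 11. Amara computes K = M^3 mod 43.
11^1 ≡ 11 (mod 43)
11^2 = (11^1)^2 ≡ 11^2 = 121 ≡ 35 (mod 43)
11^3 = 11^2 · 11^1 ≡ 35 · 11 ≡ 41 (mod 43).

41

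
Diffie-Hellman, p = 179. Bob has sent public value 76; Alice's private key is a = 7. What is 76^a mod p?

Shared key K = 76^7 mod 179.
76^1 ≡ 76 (mod 179)
76^2 = (76^1)^2 ≡ 76^2 = 5776 ≡ 48 (mod 179)
76^4 = (76^2)^2 ≡ 48^2 = 2304 ≡ 156 (mod 179)
76^7 = 76^4 · 76^2 · 76^1 ≡ 156 · 48 · 76 ≡ 47 (mod 179).

47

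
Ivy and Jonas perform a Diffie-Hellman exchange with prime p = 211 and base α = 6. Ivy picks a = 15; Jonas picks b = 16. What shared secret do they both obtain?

Ivy sends A = α^a mod p = 6^15 mod 211.
6^1 ≡ 6 (mod 211)
6^2 = (6^1)^2 ≡ 6^2 = 36 ≡ 36 (mod 211)
6^4 = (6^2)^2 ≡ 36^2 = 1296 ≡ 30 (mod 211)
6^8 = (6^4)^2 ≡ 30^2 = 900 ≡ 56 (mod 211)
6^15 = 6^8 · 6^4 · 6^2 · 6^1 ≡ 56 · 30 · 36 · 6 ≡ 171 (mod 211).
So A = 171. Jonas then computes K = A^b mod p = 171^16 mod 211.
171^1 ≡ 171 (mod 211)
171^2 = (171^1)^2 ≡ 171^2 = 29241 ≡ 123 (mod 211)
171^4 = (171^2)^2 ≡ 123^2 = 15129 ≡ 148 (mod 211)
171^8 = (171^4)^2 ≡ 148^2 = 21904 ≡ 171 (mod 211)
171^16 = (171^8)^2 ≡ 171^2 = 29241 ≡ 123 (mod 211)

123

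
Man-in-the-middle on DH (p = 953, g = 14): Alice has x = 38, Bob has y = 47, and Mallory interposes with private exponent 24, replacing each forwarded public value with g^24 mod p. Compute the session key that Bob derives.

871

Bob receives Mallory's public value M = 14^24 mod 953 instead of the honest one.
14^1 ≡ 14 (mod 953)
14^2 = (14^1)^2 ≡ 14^2 = 196 ≡ 196 (mod 953)
14^4 = (14^2)^2 ≡ 196^2 = 38416 ≡ 296 (mod 953)
14^8 = (14^4)^2 ≡ 296^2 = 87616 ≡ 893 (mod 953)
14^16 = (14^8)^2 ≡ 893^2 = 797449 ≡ 741 (mod 953)
14^24 = 14^16 · 14^8 ≡ 741 · 893 ≡ 331 (mod 953).
So M = 331. Bob computes K = M^47 mod 953.
331^1 ≡ 331 (mod 953)
331^2 = (331^1)^2 ≡ 331^2 = 109561 ≡ 919 (mod 953)
331^4 = (331^2)^2 ≡ 919^2 = 844561 ≡ 203 (mod 953)
331^8 = (331^4)^2 ≡ 203^2 = 41209 ≡ 230 (mod 953)
331^16 = (331^8)^2 ≡ 230^2 = 52900 ≡ 485 (mod 953)
331^32 = (331^16)^2 ≡ 485^2 = 235225 ≡ 787 (mod 953)
331^47 = 331^32 · 331^8 · 331^4 · 331^2 · 331^1 ≡ 787 · 230 · 203 · 919 · 331 ≡ 871 (mod 953).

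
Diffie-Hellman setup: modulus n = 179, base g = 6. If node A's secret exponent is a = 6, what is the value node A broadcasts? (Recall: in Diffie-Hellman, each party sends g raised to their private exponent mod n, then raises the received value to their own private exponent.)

116

Public value = 6^6 mod 179.
6^1 ≡ 6 (mod 179)
6^2 = (6^1)^2 ≡ 6^2 = 36 ≡ 36 (mod 179)
6^4 = (6^2)^2 ≡ 36^2 = 1296 ≡ 43 (mod 179)
6^6 = 6^4 · 6^2 ≡ 43 · 36 ≡ 116 (mod 179).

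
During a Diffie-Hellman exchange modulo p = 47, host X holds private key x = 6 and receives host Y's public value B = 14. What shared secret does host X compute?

42

Shared key K = 14^6 mod 47.
14^1 ≡ 14 (mod 47)
14^2 = (14^1)^2 ≡ 14^2 = 196 ≡ 8 (mod 47)
14^4 = (14^2)^2 ≡ 8^2 = 64 ≡ 17 (mod 47)
14^6 = 14^4 · 14^2 ≡ 17 · 8 ≡ 42 (mod 47).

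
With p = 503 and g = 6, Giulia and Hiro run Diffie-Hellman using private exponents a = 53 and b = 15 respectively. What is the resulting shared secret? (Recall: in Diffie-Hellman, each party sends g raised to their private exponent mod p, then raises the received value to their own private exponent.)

Hiro sends B = g^b mod p = 6^15 mod 503.
6^1 ≡ 6 (mod 503)
6^2 = (6^1)^2 ≡ 6^2 = 36 ≡ 36 (mod 503)
6^4 = (6^2)^2 ≡ 36^2 = 1296 ≡ 290 (mod 503)
6^8 = (6^4)^2 ≡ 290^2 = 84100 ≡ 99 (mod 503)
6^15 = 6^8 · 6^4 · 6^2 · 6^1 ≡ 99 · 290 · 36 · 6 ≡ 376 (mod 503).
So B = 376. Giulia then computes K = B^a mod p = 376^53 mod 503.
376^1 ≡ 376 (mod 503)
376^2 = (376^1)^2 ≡ 376^2 = 141376 ≡ 33 (mod 503)
376^4 = (376^2)^2 ≡ 33^2 = 1089 ≡ 83 (mod 503)
376^8 = (376^4)^2 ≡ 83^2 = 6889 ≡ 350 (mod 503)
376^16 = (376^8)^2 ≡ 350^2 = 122500 ≡ 271 (mod 503)
376^32 = (376^16)^2 ≡ 271^2 = 73441 ≡ 3 (mod 503)
376^53 = 376^32 · 376^16 · 376^4 · 376^1 ≡ 3 · 271 · 83 · 376 ≡ 281 (mod 503).

281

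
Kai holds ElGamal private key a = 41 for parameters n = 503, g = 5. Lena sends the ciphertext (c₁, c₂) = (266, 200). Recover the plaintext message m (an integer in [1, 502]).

Shared mask s = c₁^a mod n = 266^41 mod 503.
266^1 ≡ 266 (mod 503)
266^2 = (266^1)^2 ≡ 266^2 = 70756 ≡ 336 (mod 503)
266^4 = (266^2)^2 ≡ 336^2 = 112896 ≡ 224 (mod 503)
266^8 = (266^4)^2 ≡ 224^2 = 50176 ≡ 379 (mod 503)
266^16 = (266^8)^2 ≡ 379^2 = 143641 ≡ 286 (mod 503)
266^32 = (266^16)^2 ≡ 286^2 = 81796 ≡ 310 (mod 503)
266^41 = 266^32 · 266^8 · 266^1 ≡ 310 · 379 · 266 ≡ 447 (mod 503).
So s = 447; s⁻¹ ≡ 494 (mod 503).
m = c₂ · s⁻¹ mod 503 = 200 · 494 mod 503 = 212.

212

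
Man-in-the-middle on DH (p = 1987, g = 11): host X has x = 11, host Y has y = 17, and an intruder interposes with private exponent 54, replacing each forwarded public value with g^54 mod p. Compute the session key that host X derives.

669

Host X receives an intruder's public value M = 11^54 mod 1987 instead of the honest one.
11^1 ≡ 11 (mod 1987)
11^2 = (11^1)^2 ≡ 11^2 = 121 ≡ 121 (mod 1987)
11^4 = (11^2)^2 ≡ 121^2 = 14641 ≡ 732 (mod 1987)
11^8 = (11^4)^2 ≡ 732^2 = 535824 ≡ 1321 (mod 1987)
11^16 = (11^8)^2 ≡ 1321^2 = 1745041 ≡ 455 (mod 1987)
11^32 = (11^16)^2 ≡ 455^2 = 207025 ≡ 377 (mod 1987)
11^54 = 11^32 · 11^16 · 11^4 · 11^2 ≡ 377 · 455 · 732 · 121 ≡ 1907 (mod 1987).
So M = 1907. Host X computes K = M^11 mod 1987.
1907^1 ≡ 1907 (mod 1987)
1907^2 = (1907^1)^2 ≡ 1907^2 = 3636649 ≡ 439 (mod 1987)
1907^4 = (1907^2)^2 ≡ 439^2 = 192721 ≡ 1969 (mod 1987)
1907^8 = (1907^4)^2 ≡ 1969^2 = 3876961 ≡ 324 (mod 1987)
1907^11 = 1907^8 · 1907^2 · 1907^1 ≡ 324 · 439 · 1907 ≡ 669 (mod 1987).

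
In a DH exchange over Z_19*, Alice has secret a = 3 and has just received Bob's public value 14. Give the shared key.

Shared key K = 14^3 mod 19.
14^1 ≡ 14 (mod 19)
14^2 = (14^1)^2 ≡ 14^2 = 196 ≡ 6 (mod 19)
14^3 = 14^2 · 14^1 ≡ 6 · 14 ≡ 8 (mod 19).

8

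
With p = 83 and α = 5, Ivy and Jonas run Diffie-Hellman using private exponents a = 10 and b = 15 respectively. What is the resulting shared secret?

Ivy sends A = α^a mod p = 5^10 mod 83.
5^1 ≡ 5 (mod 83)
5^2 = (5^1)^2 ≡ 5^2 = 25 ≡ 25 (mod 83)
5^4 = (5^2)^2 ≡ 25^2 = 625 ≡ 44 (mod 83)
5^8 = (5^4)^2 ≡ 44^2 = 1936 ≡ 27 (mod 83)
5^10 = 5^8 · 5^2 ≡ 27 · 25 ≡ 11 (mod 83).
So A = 11. Jonas then computes K = A^b mod p = 11^15 mod 83.
11^1 ≡ 11 (mod 83)
11^2 = (11^1)^2 ≡ 11^2 = 121 ≡ 38 (mod 83)
11^4 = (11^2)^2 ≡ 38^2 = 1444 ≡ 33 (mod 83)
11^8 = (11^4)^2 ≡ 33^2 = 1089 ≡ 10 (mod 83)
11^15 = 11^8 · 11^4 · 11^2 · 11^1 ≡ 10 · 33 · 38 · 11 ≡ 77 (mod 83).

77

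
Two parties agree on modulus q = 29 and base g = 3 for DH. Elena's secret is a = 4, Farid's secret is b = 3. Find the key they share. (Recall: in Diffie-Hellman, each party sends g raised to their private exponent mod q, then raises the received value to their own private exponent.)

Elena sends A = g^a mod q = 3^4 mod 29.
3^1 ≡ 3 (mod 29)
3^2 = (3^1)^2 ≡ 3^2 = 9 ≡ 9 (mod 29)
3^4 = (3^2)^2 ≡ 9^2 = 81 ≡ 23 (mod 29)
So A = 23. Farid then computes K = A^b mod q = 23^3 mod 29.
23^1 ≡ 23 (mod 29)
23^2 = (23^1)^2 ≡ 23^2 = 529 ≡ 7 (mod 29)
23^3 = 23^2 · 23^1 ≡ 7 · 23 ≡ 16 (mod 29).

16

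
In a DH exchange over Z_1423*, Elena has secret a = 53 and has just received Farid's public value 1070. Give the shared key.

850

Shared key K = 1070^53 mod 1423.
1070^1 ≡ 1070 (mod 1423)
1070^2 = (1070^1)^2 ≡ 1070^2 = 1144900 ≡ 808 (mod 1423)
1070^4 = (1070^2)^2 ≡ 808^2 = 652864 ≡ 1130 (mod 1423)
1070^8 = (1070^4)^2 ≡ 1130^2 = 1276900 ≡ 469 (mod 1423)
1070^16 = (1070^8)^2 ≡ 469^2 = 219961 ≡ 819 (mod 1423)
1070^32 = (1070^16)^2 ≡ 819^2 = 670761 ≡ 528 (mod 1423)
1070^53 = 1070^32 · 1070^16 · 1070^4 · 1070^1 ≡ 528 · 819 · 1130 · 1070 ≡ 850 (mod 1423).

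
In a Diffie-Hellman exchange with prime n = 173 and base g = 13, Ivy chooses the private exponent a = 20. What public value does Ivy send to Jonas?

23

Public value = 13^20 (mod 173).
13^1 ≡ 13 (mod 173)
13^2 = (13^1)^2 ≡ 13^2 = 169 ≡ 169 (mod 173)
13^4 = (13^2)^2 ≡ 169^2 = 28561 ≡ 16 (mod 173)
13^8 = (13^4)^2 ≡ 16^2 = 256 ≡ 83 (mod 173)
13^16 = (13^8)^2 ≡ 83^2 = 6889 ≡ 142 (mod 173)
13^20 = 13^16 · 13^4 ≡ 142 · 16 ≡ 23 (mod 173).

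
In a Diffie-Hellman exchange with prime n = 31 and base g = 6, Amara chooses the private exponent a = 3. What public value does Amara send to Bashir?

30

Public value = 6^3 (mod 31).
6^1 ≡ 6 (mod 31)
6^2 = (6^1)^2 ≡ 6^2 = 36 ≡ 5 (mod 31)
6^3 = 6^2 · 6^1 ≡ 5 · 6 ≡ 30 (mod 31).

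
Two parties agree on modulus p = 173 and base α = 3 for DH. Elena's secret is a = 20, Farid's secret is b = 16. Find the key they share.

10

Farid sends B = α^b mod p = 3^16 mod 173.
3^1 ≡ 3 (mod 173)
3^2 = (3^1)^2 ≡ 3^2 = 9 ≡ 9 (mod 173)
3^4 = (3^2)^2 ≡ 9^2 = 81 ≡ 81 (mod 173)
3^8 = (3^4)^2 ≡ 81^2 = 6561 ≡ 160 (mod 173)
3^16 = (3^8)^2 ≡ 160^2 = 25600 ≡ 169 (mod 173)
So B = 169. Elena then computes K = B^a mod p = 169^20 mod 173.
169^1 ≡ 169 (mod 173)
169^2 = (169^1)^2 ≡ 169^2 = 28561 ≡ 16 (mod 173)
169^4 = (169^2)^2 ≡ 16^2 = 256 ≡ 83 (mod 173)
169^8 = (169^4)^2 ≡ 83^2 = 6889 ≡ 142 (mod 173)
169^16 = (169^8)^2 ≡ 142^2 = 20164 ≡ 96 (mod 173)
169^20 = 169^16 · 169^4 ≡ 96 · 83 ≡ 10 (mod 173).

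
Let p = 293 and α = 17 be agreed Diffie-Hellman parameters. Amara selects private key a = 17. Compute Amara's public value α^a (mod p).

Public value = 17^17 (mod 293).
17^1 ≡ 17 (mod 293)
17^2 = (17^1)^2 ≡ 17^2 = 289 ≡ 289 (mod 293)
17^4 = (17^2)^2 ≡ 289^2 = 83521 ≡ 16 (mod 293)
17^8 = (17^4)^2 ≡ 16^2 = 256 ≡ 256 (mod 293)
17^16 = (17^8)^2 ≡ 256^2 = 65536 ≡ 197 (mod 293)
17^17 = 17^16 · 17^1 ≡ 197 · 17 ≡ 126 (mod 293).

126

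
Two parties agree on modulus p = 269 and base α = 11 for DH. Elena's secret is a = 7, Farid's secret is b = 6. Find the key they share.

61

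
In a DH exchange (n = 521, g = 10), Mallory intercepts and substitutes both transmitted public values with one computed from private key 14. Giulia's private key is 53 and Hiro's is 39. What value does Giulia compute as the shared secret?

Giulia receives Mallory's public value M = 10^14 mod 521 instead of the honest one.
10^1 ≡ 10 (mod 521)
10^2 = (10^1)^2 ≡ 10^2 = 100 ≡ 100 (mod 521)
10^4 = (10^2)^2 ≡ 100^2 = 10000 ≡ 101 (mod 521)
10^8 = (10^4)^2 ≡ 101^2 = 10201 ≡ 302 (mod 521)
10^14 = 10^8 · 10^4 · 10^2 ≡ 302 · 101 · 100 ≡ 266 (mod 521).
So M = 266. Giulia computes K = M^53 mod 521.
266^1 ≡ 266 (mod 521)
266^2 = (266^1)^2 ≡ 266^2 = 70756 ≡ 421 (mod 521)
266^4 = (266^2)^2 ≡ 421^2 = 177241 ≡ 101 (mod 521)
266^8 = (266^4)^2 ≡ 101^2 = 10201 ≡ 302 (mod 521)
266^16 = (266^8)^2 ≡ 302^2 = 91204 ≡ 29 (mod 521)
266^32 = (266^16)^2 ≡ 29^2 = 841 ≡ 320 (mod 521)
266^53 = 266^32 · 266^16 · 266^4 · 266^1 ≡ 320 · 29 · 101 · 266 ≡ 266 (mod 521).

266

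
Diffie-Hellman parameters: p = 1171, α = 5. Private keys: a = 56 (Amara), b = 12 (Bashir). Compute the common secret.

178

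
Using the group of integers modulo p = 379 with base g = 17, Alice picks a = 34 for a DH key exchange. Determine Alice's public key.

Public value = 17^34 mod 379.
17^1 ≡ 17 (mod 379)
17^2 = (17^1)^2 ≡ 17^2 = 289 ≡ 289 (mod 379)
17^4 = (17^2)^2 ≡ 289^2 = 83521 ≡ 141 (mod 379)
17^8 = (17^4)^2 ≡ 141^2 = 19881 ≡ 173 (mod 379)
17^16 = (17^8)^2 ≡ 173^2 = 29929 ≡ 367 (mod 379)
17^32 = (17^16)^2 ≡ 367^2 = 134689 ≡ 144 (mod 379)
17^34 = 17^32 · 17^2 ≡ 144 · 289 ≡ 305 (mod 379).

305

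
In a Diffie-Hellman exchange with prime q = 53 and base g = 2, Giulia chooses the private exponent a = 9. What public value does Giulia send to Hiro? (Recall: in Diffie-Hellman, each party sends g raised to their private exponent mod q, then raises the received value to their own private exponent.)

35

Public value = 2^9 mod 53.
2^1 ≡ 2 (mod 53)
2^2 = (2^1)^2 ≡ 2^2 = 4 ≡ 4 (mod 53)
2^4 = (2^2)^2 ≡ 4^2 = 16 ≡ 16 (mod 53)
2^8 = (2^4)^2 ≡ 16^2 = 256 ≡ 44 (mod 53)
2^9 = 2^8 · 2^1 ≡ 44 · 2 ≡ 35 (mod 53).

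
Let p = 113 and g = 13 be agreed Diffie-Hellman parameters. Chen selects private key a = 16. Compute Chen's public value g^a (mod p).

49

Public value = 13^16 (mod 113).
13^1 ≡ 13 (mod 113)
13^2 = (13^1)^2 ≡ 13^2 = 169 ≡ 56 (mod 113)
13^4 = (13^2)^2 ≡ 56^2 = 3136 ≡ 85 (mod 113)
13^8 = (13^4)^2 ≡ 85^2 = 7225 ≡ 106 (mod 113)
13^16 = (13^8)^2 ≡ 106^2 = 11236 ≡ 49 (mod 113)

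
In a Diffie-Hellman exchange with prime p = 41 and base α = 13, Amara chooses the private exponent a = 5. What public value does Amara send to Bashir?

38

Public value = 13^5 mod 41.
13^1 ≡ 13 (mod 41)
13^2 = (13^1)^2 ≡ 13^2 = 169 ≡ 5 (mod 41)
13^4 = (13^2)^2 ≡ 5^2 = 25 ≡ 25 (mod 41)
13^5 = 13^4 · 13^1 ≡ 25 · 13 ≡ 38 (mod 41).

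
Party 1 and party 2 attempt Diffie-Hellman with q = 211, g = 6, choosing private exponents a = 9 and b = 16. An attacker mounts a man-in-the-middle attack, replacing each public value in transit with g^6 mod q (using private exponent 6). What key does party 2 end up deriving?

184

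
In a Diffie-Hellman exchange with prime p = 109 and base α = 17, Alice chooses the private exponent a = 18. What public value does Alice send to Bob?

Public value = 17^18 mod 109.
17^1 ≡ 17 (mod 109)
17^2 = (17^1)^2 ≡ 17^2 = 289 ≡ 71 (mod 109)
17^4 = (17^2)^2 ≡ 71^2 = 5041 ≡ 27 (mod 109)
17^8 = (17^4)^2 ≡ 27^2 = 729 ≡ 75 (mod 109)
17^16 = (17^8)^2 ≡ 75^2 = 5625 ≡ 66 (mod 109)
17^18 = 17^16 · 17^2 ≡ 66 · 71 ≡ 108 (mod 109).

108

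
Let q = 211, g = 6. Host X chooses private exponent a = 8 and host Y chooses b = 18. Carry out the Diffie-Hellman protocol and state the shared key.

183

Host Y sends B = g^b mod q = 6^18 mod 211.
6^1 ≡ 6 (mod 211)
6^2 = (6^1)^2 ≡ 6^2 = 36 ≡ 36 (mod 211)
6^4 = (6^2)^2 ≡ 36^2 = 1296 ≡ 30 (mod 211)
6^8 = (6^4)^2 ≡ 30^2 = 900 ≡ 56 (mod 211)
6^16 = (6^8)^2 ≡ 56^2 = 3136 ≡ 182 (mod 211)
6^18 = 6^16 · 6^2 ≡ 182 · 36 ≡ 11 (mod 211).
So B = 11. Host X then computes K = B^a mod q = 11^8 mod 211.
11^1 ≡ 11 (mod 211)
11^2 = (11^1)^2 ≡ 11^2 = 121 ≡ 121 (mod 211)
11^4 = (11^2)^2 ≡ 121^2 = 14641 ≡ 82 (mod 211)
11^8 = (11^4)^2 ≡ 82^2 = 6724 ≡ 183 (mod 211)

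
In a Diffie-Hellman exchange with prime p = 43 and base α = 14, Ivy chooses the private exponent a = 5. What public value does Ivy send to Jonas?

Public value = 14^5 mod 43.
14^1 ≡ 14 (mod 43)
14^2 = (14^1)^2 ≡ 14^2 = 196 ≡ 24 (mod 43)
14^4 = (14^2)^2 ≡ 24^2 = 576 ≡ 17 (mod 43)
14^5 = 14^4 · 14^1 ≡ 17 · 14 ≡ 23 (mod 43).

23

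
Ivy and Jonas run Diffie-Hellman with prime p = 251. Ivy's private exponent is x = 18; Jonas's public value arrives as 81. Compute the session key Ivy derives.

Shared key K = 81^18 mod 251.
81^1 ≡ 81 (mod 251)
81^2 = (81^1)^2 ≡ 81^2 = 6561 ≡ 35 (mod 251)
81^4 = (81^2)^2 ≡ 35^2 = 1225 ≡ 221 (mod 251)
81^8 = (81^4)^2 ≡ 221^2 = 48841 ≡ 147 (mod 251)
81^16 = (81^8)^2 ≡ 147^2 = 21609 ≡ 23 (mod 251)
81^18 = 81^16 · 81^2 ≡ 23 · 35 ≡ 52 (mod 251).

52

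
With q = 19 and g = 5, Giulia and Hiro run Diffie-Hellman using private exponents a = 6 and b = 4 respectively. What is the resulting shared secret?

Giulia sends A = g^a mod q = 5^6 mod 19.
5^1 ≡ 5 (mod 19)
5^2 = (5^1)^2 ≡ 5^2 = 25 ≡ 6 (mod 19)
5^4 = (5^2)^2 ≡ 6^2 = 36 ≡ 17 (mod 19)
5^6 = 5^4 · 5^2 ≡ 17 · 6 ≡ 7 (mod 19).
So A = 7. Hiro then computes K = A^b mod q = 7^4 mod 19.
7^1 ≡ 7 (mod 19)
7^2 = (7^1)^2 ≡ 7^2 = 49 ≡ 11 (mod 19)
7^4 = (7^2)^2 ≡ 11^2 = 121 ≡ 7 (mod 19)

7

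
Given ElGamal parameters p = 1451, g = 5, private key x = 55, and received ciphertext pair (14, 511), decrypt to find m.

Shared mask s = c₁^x mod p = 14^55 mod 1451.
14^1 ≡ 14 (mod 1451)
14^2 = (14^1)^2 ≡ 14^2 = 196 ≡ 196 (mod 1451)
14^4 = (14^2)^2 ≡ 196^2 = 38416 ≡ 690 (mod 1451)
14^8 = (14^4)^2 ≡ 690^2 = 476100 ≡ 172 (mod 1451)
14^16 = (14^8)^2 ≡ 172^2 = 29584 ≡ 564 (mod 1451)
14^32 = (14^16)^2 ≡ 564^2 = 318096 ≡ 327 (mod 1451)
14^55 = 14^32 · 14^16 · 14^4 · 14^2 · 14^1 ≡ 327 · 564 · 690 · 196 · 14 ≡ 1026 (mod 1451).
So s = 1026; s⁻¹ ≡ 1113 (mod 1451).
m = c₂ · s⁻¹ mod 1451 = 511 · 1113 mod 1451 = 1402.

1402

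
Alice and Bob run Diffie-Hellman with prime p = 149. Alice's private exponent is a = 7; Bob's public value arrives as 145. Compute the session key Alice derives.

Shared key K = 145^7 mod 149.
145^1 ≡ 145 (mod 149)
145^2 = (145^1)^2 ≡ 145^2 = 21025 ≡ 16 (mod 149)
145^4 = (145^2)^2 ≡ 16^2 = 256 ≡ 107 (mod 149)
145^7 = 145^4 · 145^2 · 145^1 ≡ 107 · 16 · 145 ≡ 6 (mod 149).

6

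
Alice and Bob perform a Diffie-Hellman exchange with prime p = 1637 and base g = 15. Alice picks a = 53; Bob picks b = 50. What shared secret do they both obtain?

Alice sends A = g^a mod p = 15^53 mod 1637.
15^1 ≡ 15 (mod 1637)
15^2 = (15^1)^2 ≡ 15^2 = 225 ≡ 225 (mod 1637)
15^4 = (15^2)^2 ≡ 225^2 = 50625 ≡ 1515 (mod 1637)
15^8 = (15^4)^2 ≡ 1515^2 = 2295225 ≡ 151 (mod 1637)
15^16 = (15^8)^2 ≡ 151^2 = 22801 ≡ 1520 (mod 1637)
15^32 = (15^16)^2 ≡ 1520^2 = 2310400 ≡ 593 (mod 1637)
15^53 = 15^32 · 15^16 · 15^4 · 15^1 ≡ 593 · 1520 · 1515 · 15 ≡ 1510 (mod 1637).
So A = 1510. Bob then computes K = A^b mod p = 1510^50 mod 1637.
1510^1 ≡ 1510 (mod 1637)
1510^2 = (1510^1)^2 ≡ 1510^2 = 2280100 ≡ 1396 (mod 1637)
1510^4 = (1510^2)^2 ≡ 1396^2 = 1948816 ≡ 786 (mod 1637)
1510^8 = (1510^4)^2 ≡ 786^2 = 617796 ≡ 647 (mod 1637)
1510^16 = (1510^8)^2 ≡ 647^2 = 418609 ≡ 1174 (mod 1637)
1510^32 = (1510^16)^2 ≡ 1174^2 = 1378276 ≡ 1559 (mod 1637)
1510^50 = 1510^32 · 1510^16 · 1510^2 ≡ 1559 · 1174 · 1396 ≡ 455 (mod 1637).

455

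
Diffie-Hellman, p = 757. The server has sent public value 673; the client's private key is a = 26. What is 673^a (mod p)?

Shared key K = 673^26 mod 757.
673^1 ≡ 673 (mod 757)
673^2 = (673^1)^2 ≡ 673^2 = 452929 ≡ 243 (mod 757)
673^4 = (673^2)^2 ≡ 243^2 = 59049 ≡ 3 (mod 757)
673^8 = (673^4)^2 ≡ 3^2 = 9 ≡ 9 (mod 757)
673^16 = (673^8)^2 ≡ 9^2 = 81 ≡ 81 (mod 757)
673^26 = 673^16 · 673^8 · 673^2 ≡ 81 · 9 · 243 ≡ 9 (mod 757).

9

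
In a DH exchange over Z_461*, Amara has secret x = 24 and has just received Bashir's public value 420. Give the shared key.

Shared key K = 420^24 mod 461.
420^1 ≡ 420 (mod 461)
420^2 = (420^1)^2 ≡ 420^2 = 176400 ≡ 298 (mod 461)
420^4 = (420^2)^2 ≡ 298^2 = 88804 ≡ 292 (mod 461)
420^8 = (420^4)^2 ≡ 292^2 = 85264 ≡ 440 (mod 461)
420^16 = (420^8)^2 ≡ 440^2 = 193600 ≡ 441 (mod 461)
420^24 = 420^16 · 420^8 ≡ 441 · 440 ≡ 420 (mod 461).

420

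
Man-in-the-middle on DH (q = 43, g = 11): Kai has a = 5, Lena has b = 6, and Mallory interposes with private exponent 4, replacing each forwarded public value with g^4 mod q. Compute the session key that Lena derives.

Lena receives Mallory's public value M = 11^4 mod 43 instead of the honest one.
11^1 ≡ 11 (mod 43)
11^2 = (11^1)^2 ≡ 11^2 = 121 ≡ 35 (mod 43)
11^4 = (11^2)^2 ≡ 35^2 = 1225 ≡ 21 (mod 43)
So M = 21. Lena computes K = M^6 mod 43.
21^1 ≡ 21 (mod 43)
21^2 = (21^1)^2 ≡ 21^2 = 441 ≡ 11 (mod 43)
21^4 = (21^2)^2 ≡ 11^2 = 121 ≡ 35 (mod 43)
21^6 = 21^4 · 21^2 ≡ 35 · 11 ≡ 41 (mod 43).

41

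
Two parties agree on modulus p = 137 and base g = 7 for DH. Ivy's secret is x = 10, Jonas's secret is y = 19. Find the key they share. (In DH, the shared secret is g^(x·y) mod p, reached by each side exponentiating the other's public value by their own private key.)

Ivy sends A = g^x mod p = 7^10 mod 137.
7^1 ≡ 7 (mod 137)
7^2 = (7^1)^2 ≡ 7^2 = 49 ≡ 49 (mod 137)
7^4 = (7^2)^2 ≡ 49^2 = 2401 ≡ 72 (mod 137)
7^8 = (7^4)^2 ≡ 72^2 = 5184 ≡ 115 (mod 137)
7^10 = 7^8 · 7^2 ≡ 115 · 49 ≡ 18 (mod 137).
So A = 18. Jonas then computes K = A^y mod p = 18^19 mod 137.
18^1 ≡ 18 (mod 137)
18^2 = (18^1)^2 ≡ 18^2 = 324 ≡ 50 (mod 137)
18^4 = (18^2)^2 ≡ 50^2 = 2500 ≡ 34 (mod 137)
18^8 = (18^4)^2 ≡ 34^2 = 1156 ≡ 60 (mod 137)
18^16 = (18^8)^2 ≡ 60^2 = 3600 ≡ 38 (mod 137)
18^19 = 18^16 · 18^2 · 18^1 ≡ 38 · 50 · 18 ≡ 87 (mod 137).

87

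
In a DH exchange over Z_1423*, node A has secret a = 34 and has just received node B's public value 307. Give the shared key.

Shared key K = 307^34 mod 1423.
307^1 ≡ 307 (mod 1423)
307^2 = (307^1)^2 ≡ 307^2 = 94249 ≡ 331 (mod 1423)
307^4 = (307^2)^2 ≡ 331^2 = 109561 ≡ 1413 (mod 1423)
307^8 = (307^4)^2 ≡ 1413^2 = 1996569 ≡ 100 (mod 1423)
307^16 = (307^8)^2 ≡ 100^2 = 10000 ≡ 39 (mod 1423)
307^32 = (307^16)^2 ≡ 39^2 = 1521 ≡ 98 (mod 1423)
307^34 = 307^32 · 307^2 ≡ 98 · 331 ≡ 1132 (mod 1423).

1132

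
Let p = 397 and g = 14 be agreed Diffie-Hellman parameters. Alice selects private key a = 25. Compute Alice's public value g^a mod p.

Public value = 14^25 mod 397.
14^1 ≡ 14 (mod 397)
14^2 = (14^1)^2 ≡ 14^2 = 196 ≡ 196 (mod 397)
14^4 = (14^2)^2 ≡ 196^2 = 38416 ≡ 304 (mod 397)
14^8 = (14^4)^2 ≡ 304^2 = 92416 ≡ 312 (mod 397)
14^16 = (14^8)^2 ≡ 312^2 = 97344 ≡ 79 (mod 397)
14^25 = 14^16 · 14^8 · 14^1 ≡ 79 · 312 · 14 ≡ 79 (mod 397).

79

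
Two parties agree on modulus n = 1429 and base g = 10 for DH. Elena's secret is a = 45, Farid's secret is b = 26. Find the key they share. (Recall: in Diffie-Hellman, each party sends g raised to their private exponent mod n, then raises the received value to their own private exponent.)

Farid sends B = g^b mod n = 10^26 mod 1429.
10^1 ≡ 10 (mod 1429)
10^2 = (10^1)^2 ≡ 10^2 = 100 ≡ 100 (mod 1429)
10^4 = (10^2)^2 ≡ 100^2 = 10000 ≡ 1426 (mod 1429)
10^8 = (10^4)^2 ≡ 1426^2 = 2033476 ≡ 9 (mod 1429)
10^16 = (10^8)^2 ≡ 9^2 = 81 ≡ 81 (mod 1429)
10^26 = 10^16 · 10^8 · 10^2 ≡ 81 · 9 · 100 ≡ 21 (mod 1429).
So B = 21. Elena then computes K = B^a mod n = 21^45 mod 1429.
21^1 ≡ 21 (mod 1429)
21^2 = (21^1)^2 ≡ 21^2 = 441 ≡ 441 (mod 1429)
21^4 = (21^2)^2 ≡ 441^2 = 194481 ≡ 137 (mod 1429)
21^8 = (21^4)^2 ≡ 137^2 = 18769 ≡ 192 (mod 1429)
21^16 = (21^8)^2 ≡ 192^2 = 36864 ≡ 1139 (mod 1429)
21^32 = (21^16)^2 ≡ 1139^2 = 1297321 ≡ 1218 (mod 1429)
21^45 = 21^32 · 21^8 · 21^4 · 21^1 ≡ 1218 · 192 · 137 · 21 ≡ 503 (mod 1429).

503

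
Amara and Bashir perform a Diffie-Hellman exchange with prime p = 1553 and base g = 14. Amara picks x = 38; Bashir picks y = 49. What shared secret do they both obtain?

Amara sends A = g^x mod p = 14^38 mod 1553.
14^1 ≡ 14 (mod 1553)
14^2 = (14^1)^2 ≡ 14^2 = 196 ≡ 196 (mod 1553)
14^4 = (14^2)^2 ≡ 196^2 = 38416 ≡ 1144 (mod 1553)
14^8 = (14^4)^2 ≡ 1144^2 = 1308736 ≡ 1110 (mod 1553)
14^16 = (14^8)^2 ≡ 1110^2 = 1232100 ≡ 571 (mod 1553)
14^32 = (14^16)^2 ≡ 571^2 = 326041 ≡ 1464 (mod 1553)
14^38 = 14^32 · 14^4 · 14^2 ≡ 1464 · 1144 · 196 ≡ 114 (mod 1553).
So A = 114. Bashir then computes K = A^y mod p = 114^49 mod 1553.
114^1 ≡ 114 (mod 1553)
114^2 = (114^1)^2 ≡ 114^2 = 12996 ≡ 572 (mod 1553)
114^4 = (114^2)^2 ≡ 572^2 = 327184 ≡ 1054 (mod 1553)
114^8 = (114^4)^2 ≡ 1054^2 = 1110916 ≡ 521 (mod 1553)
114^16 = (114^8)^2 ≡ 521^2 = 271441 ≡ 1219 (mod 1553)
114^32 = (114^16)^2 ≡ 1219^2 = 1485961 ≡ 1293 (mod 1553)
114^49 = 114^32 · 114^16 · 114^1 ≡ 1293 · 1219 · 114 ≡ 938 (mod 1553).

938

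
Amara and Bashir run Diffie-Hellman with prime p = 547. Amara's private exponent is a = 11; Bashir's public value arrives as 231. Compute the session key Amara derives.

11

Shared key K = 231^11 mod 547.
231^1 ≡ 231 (mod 547)
231^2 = (231^1)^2 ≡ 231^2 = 53361 ≡ 302 (mod 547)
231^4 = (231^2)^2 ≡ 302^2 = 91204 ≡ 402 (mod 547)
231^8 = (231^4)^2 ≡ 402^2 = 161604 ≡ 239 (mod 547)
231^11 = 231^8 · 231^2 · 231^1 ≡ 239 · 302 · 231 ≡ 11 (mod 547).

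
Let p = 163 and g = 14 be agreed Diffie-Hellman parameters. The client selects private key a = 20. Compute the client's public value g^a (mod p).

Public value = 14^20 (mod 163).
14^1 ≡ 14 (mod 163)
14^2 = (14^1)^2 ≡ 14^2 = 196 ≡ 33 (mod 163)
14^4 = (14^2)^2 ≡ 33^2 = 1089 ≡ 111 (mod 163)
14^8 = (14^4)^2 ≡ 111^2 = 12321 ≡ 96 (mod 163)
14^16 = (14^8)^2 ≡ 96^2 = 9216 ≡ 88 (mod 163)
14^20 = 14^16 · 14^4 ≡ 88 · 111 ≡ 151 (mod 163).

151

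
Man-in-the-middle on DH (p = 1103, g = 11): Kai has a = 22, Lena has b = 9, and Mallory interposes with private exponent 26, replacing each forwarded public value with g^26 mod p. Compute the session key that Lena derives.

Lena receives Mallory's public value M = 11^26 mod 1103 instead of the honest one.
11^1 ≡ 11 (mod 1103)
11^2 = (11^1)^2 ≡ 11^2 = 121 ≡ 121 (mod 1103)
11^4 = (11^2)^2 ≡ 121^2 = 14641 ≡ 302 (mod 1103)
11^8 = (11^4)^2 ≡ 302^2 = 91204 ≡ 758 (mod 1103)
11^16 = (11^8)^2 ≡ 758^2 = 574564 ≡ 1004 (mod 1103)
11^26 = 11^16 · 11^8 · 11^2 ≡ 1004 · 758 · 121 ≡ 917 (mod 1103).
So M = 917. Lena computes K = M^9 mod 1103.
917^1 ≡ 917 (mod 1103)
917^2 = (917^1)^2 ≡ 917^2 = 840889 ≡ 403 (mod 1103)
917^4 = (917^2)^2 ≡ 403^2 = 162409 ≡ 268 (mod 1103)
917^8 = (917^4)^2 ≡ 268^2 = 71824 ≡ 129 (mod 1103)
917^9 = 917^8 · 917^1 ≡ 129 · 917 ≡ 272 (mod 1103).

272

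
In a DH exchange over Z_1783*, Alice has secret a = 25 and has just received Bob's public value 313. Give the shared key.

Shared key K = 313^25 mod 1783.
313^1 ≡ 313 (mod 1783)
313^2 = (313^1)^2 ≡ 313^2 = 97969 ≡ 1687 (mod 1783)
313^4 = (313^2)^2 ≡ 1687^2 = 2845969 ≡ 301 (mod 1783)
313^8 = (313^4)^2 ≡ 301^2 = 90601 ≡ 1451 (mod 1783)
313^16 = (313^8)^2 ≡ 1451^2 = 2105401 ≡ 1461 (mod 1783)
313^25 = 313^16 · 313^8 · 313^1 ≡ 1461 · 1451 · 313 ≡ 1174 (mod 1783).

1174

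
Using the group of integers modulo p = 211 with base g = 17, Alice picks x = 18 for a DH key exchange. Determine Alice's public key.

87

Public value = 17^18 mod 211.
17^1 ≡ 17 (mod 211)
17^2 = (17^1)^2 ≡ 17^2 = 289 ≡ 78 (mod 211)
17^4 = (17^2)^2 ≡ 78^2 = 6084 ≡ 176 (mod 211)
17^8 = (17^4)^2 ≡ 176^2 = 30976 ≡ 170 (mod 211)
17^16 = (17^8)^2 ≡ 170^2 = 28900 ≡ 204 (mod 211)
17^18 = 17^16 · 17^2 ≡ 204 · 78 ≡ 87 (mod 211).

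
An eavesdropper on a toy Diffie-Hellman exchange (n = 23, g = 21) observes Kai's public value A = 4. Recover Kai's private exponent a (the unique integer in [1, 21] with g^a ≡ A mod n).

2

Try successive powers of 21 modulo 23:
21^1 ≡ 21
21^2 ≡ 4
Found: a = 2.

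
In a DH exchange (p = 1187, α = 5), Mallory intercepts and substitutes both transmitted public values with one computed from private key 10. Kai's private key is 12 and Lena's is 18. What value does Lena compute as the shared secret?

Lena receives Mallory's public value M = 5^10 mod 1187 instead of the honest one.
5^1 ≡ 5 (mod 1187)
5^2 = (5^1)^2 ≡ 5^2 = 25 ≡ 25 (mod 1187)
5^4 = (5^2)^2 ≡ 25^2 = 625 ≡ 625 (mod 1187)
5^8 = (5^4)^2 ≡ 625^2 = 390625 ≡ 102 (mod 1187)
5^10 = 5^8 · 5^2 ≡ 102 · 25 ≡ 176 (mod 1187).
So M = 176. Lena computes K = M^18 mod 1187.
176^1 ≡ 176 (mod 1187)
176^2 = (176^1)^2 ≡ 176^2 = 30976 ≡ 114 (mod 1187)
176^4 = (176^2)^2 ≡ 114^2 = 12996 ≡ 1126 (mod 1187)
176^8 = (176^4)^2 ≡ 1126^2 = 1267876 ≡ 160 (mod 1187)
176^16 = (176^8)^2 ≡ 160^2 = 25600 ≡ 673 (mod 1187)
176^18 = 176^16 · 176^2 ≡ 673 · 114 ≡ 754 (mod 1187).

754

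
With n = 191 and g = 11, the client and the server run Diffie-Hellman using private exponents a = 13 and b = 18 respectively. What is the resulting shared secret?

The server sends B = g^b mod n = 11^18 mod 191.
11^1 ≡ 11 (mod 191)
11^2 = (11^1)^2 ≡ 11^2 = 121 ≡ 121 (mod 191)
11^4 = (11^2)^2 ≡ 121^2 = 14641 ≡ 125 (mod 191)
11^8 = (11^4)^2 ≡ 125^2 = 15625 ≡ 154 (mod 191)
11^16 = (11^8)^2 ≡ 154^2 = 23716 ≡ 32 (mod 191)
11^18 = 11^16 · 11^2 ≡ 32 · 121 ≡ 52 (mod 191).
So B = 52. The client then computes K = B^a mod n = 52^13 mod 191.
52^1 ≡ 52 (mod 191)
52^2 = (52^1)^2 ≡ 52^2 = 2704 ≡ 30 (mod 191)
52^4 = (52^2)^2 ≡ 30^2 = 900 ≡ 136 (mod 191)
52^8 = (52^4)^2 ≡ 136^2 = 18496 ≡ 160 (mod 191)
52^13 = 52^8 · 52^4 · 52^1 ≡ 160 · 136 · 52 ≡ 36 (mod 191).

36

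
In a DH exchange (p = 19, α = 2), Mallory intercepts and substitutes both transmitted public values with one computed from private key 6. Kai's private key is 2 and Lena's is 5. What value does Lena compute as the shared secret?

Lena receives Mallory's public value M = 2^6 mod 19 instead of the honest one.
2^1 ≡ 2 (mod 19)
2^2 = (2^1)^2 ≡ 2^2 = 4 ≡ 4 (mod 19)
2^4 = (2^2)^2 ≡ 4^2 = 16 ≡ 16 (mod 19)
2^6 = 2^4 · 2^2 ≡ 16 · 4 ≡ 7 (mod 19).
So M = 7. Lena computes K = M^5 mod 19.
7^1 ≡ 7 (mod 19)
7^2 = (7^1)^2 ≡ 7^2 = 49 ≡ 11 (mod 19)
7^4 = (7^2)^2 ≡ 11^2 = 121 ≡ 7 (mod 19)
7^5 = 7^4 · 7^1 ≡ 7 · 7 ≡ 11 (mod 19).

11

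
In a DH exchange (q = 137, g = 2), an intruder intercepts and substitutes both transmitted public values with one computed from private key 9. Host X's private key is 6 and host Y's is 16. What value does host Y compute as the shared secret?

Host Y receives an intruder's public value M = 2^9 mod 137 instead of the honest one.
2^1 ≡ 2 (mod 137)
2^2 = (2^1)^2 ≡ 2^2 = 4 ≡ 4 (mod 137)
2^4 = (2^2)^2 ≡ 4^2 = 16 ≡ 16 (mod 137)
2^8 = (2^4)^2 ≡ 16^2 = 256 ≡ 119 (mod 137)
2^9 = 2^8 · 2^1 ≡ 119 · 2 ≡ 101 (mod 137).
So M = 101. Host Y computes K = M^16 mod 137.
101^1 ≡ 101 (mod 137)
101^2 = (101^1)^2 ≡ 101^2 = 10201 ≡ 63 (mod 137)
101^4 = (101^2)^2 ≡ 63^2 = 3969 ≡ 133 (mod 137)
101^8 = (101^4)^2 ≡ 133^2 = 17689 ≡ 16 (mod 137)
101^16 = (101^8)^2 ≡ 16^2 = 256 ≡ 119 (mod 137)

119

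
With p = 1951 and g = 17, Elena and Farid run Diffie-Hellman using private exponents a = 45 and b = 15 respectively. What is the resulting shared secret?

Elena sends A = g^a mod p = 17^45 mod 1951.
17^1 ≡ 17 (mod 1951)
17^2 = (17^1)^2 ≡ 17^2 = 289 ≡ 289 (mod 1951)
17^4 = (17^2)^2 ≡ 289^2 = 83521 ≡ 1579 (mod 1951)
17^8 = (17^4)^2 ≡ 1579^2 = 2493241 ≡ 1814 (mod 1951)
17^16 = (17^8)^2 ≡ 1814^2 = 3290596 ≡ 1210 (mod 1951)
17^32 = (17^16)^2 ≡ 1210^2 = 1464100 ≡ 850 (mod 1951)
17^45 = 17^32 · 17^8 · 17^4 · 17^1 ≡ 850 · 1814 · 1579 · 17 ≡ 1438 (mod 1951).
So A = 1438. Farid then computes K = A^b mod p = 1438^15 mod 1951.
1438^1 ≡ 1438 (mod 1951)
1438^2 = (1438^1)^2 ≡ 1438^2 = 2067844 ≡ 1735 (mod 1951)
1438^4 = (1438^2)^2 ≡ 1735^2 = 3010225 ≡ 1783 (mod 1951)
1438^8 = (1438^4)^2 ≡ 1783^2 = 3179089 ≡ 910 (mod 1951)
1438^15 = 1438^8 · 1438^4 · 1438^2 · 1438^1 ≡ 910 · 1783 · 1735 · 1438 ≡ 1105 (mod 1951).

1105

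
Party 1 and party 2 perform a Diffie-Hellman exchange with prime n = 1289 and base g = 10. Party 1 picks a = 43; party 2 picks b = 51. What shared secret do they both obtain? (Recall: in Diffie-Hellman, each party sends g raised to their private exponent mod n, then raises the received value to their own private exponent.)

Party 1 sends A = g^a mod n = 10^43 mod 1289.
10^1 ≡ 10 (mod 1289)
10^2 = (10^1)^2 ≡ 10^2 = 100 ≡ 100 (mod 1289)
10^4 = (10^2)^2 ≡ 100^2 = 10000 ≡ 977 (mod 1289)
10^8 = (10^4)^2 ≡ 977^2 = 954529 ≡ 669 (mod 1289)
10^16 = (10^8)^2 ≡ 669^2 = 447561 ≡ 278 (mod 1289)
10^32 = (10^16)^2 ≡ 278^2 = 77284 ≡ 1233 (mod 1289)
10^43 = 10^32 · 10^8 · 10^2 · 10^1 ≡ 1233 · 669 · 100 · 10 ≡ 785 (mod 1289).
So A = 785. Party 2 then computes K = A^b mod n = 785^51 mod 1289.
785^1 ≡ 785 (mod 1289)
785^2 = (785^1)^2 ≡ 785^2 = 616225 ≡ 83 (mod 1289)
785^4 = (785^2)^2 ≡ 83^2 = 6889 ≡ 444 (mod 1289)
785^8 = (785^4)^2 ≡ 444^2 = 197136 ≡ 1208 (mod 1289)
785^16 = (785^8)^2 ≡ 1208^2 = 1459264 ≡ 116 (mod 1289)
785^32 = (785^16)^2 ≡ 116^2 = 13456 ≡ 566 (mod 1289)
785^51 = 785^32 · 785^16 · 785^2 · 785^1 ≡ 566 · 116 · 83 · 785 ≡ 779 (mod 1289).

779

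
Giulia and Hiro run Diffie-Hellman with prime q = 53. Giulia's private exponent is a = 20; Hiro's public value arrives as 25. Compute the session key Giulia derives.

44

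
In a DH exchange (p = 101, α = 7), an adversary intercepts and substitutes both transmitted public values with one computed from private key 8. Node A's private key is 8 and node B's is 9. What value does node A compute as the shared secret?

Node A receives an adversary's public value M = 7^8 mod 101 instead of the honest one.
7^1 ≡ 7 (mod 101)
7^2 = (7^1)^2 ≡ 7^2 = 49 ≡ 49 (mod 101)
7^4 = (7^2)^2 ≡ 49^2 = 2401 ≡ 78 (mod 101)
7^8 = (7^4)^2 ≡ 78^2 = 6084 ≡ 24 (mod 101)
So M = 24. Node A computes K = M^8 mod 101.
24^1 ≡ 24 (mod 101)
24^2 = (24^1)^2 ≡ 24^2 = 576 ≡ 71 (mod 101)
24^4 = (24^2)^2 ≡ 71^2 = 5041 ≡ 92 (mod 101)
24^8 = (24^4)^2 ≡ 92^2 = 8464 ≡ 81 (mod 101)

81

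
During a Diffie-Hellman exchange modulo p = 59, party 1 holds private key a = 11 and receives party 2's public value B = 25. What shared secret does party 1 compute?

46

Shared key K = 25^11 mod 59.
25^1 ≡ 25 (mod 59)
25^2 = (25^1)^2 ≡ 25^2 = 625 ≡ 35 (mod 59)
25^4 = (25^2)^2 ≡ 35^2 = 1225 ≡ 45 (mod 59)
25^8 = (25^4)^2 ≡ 45^2 = 2025 ≡ 19 (mod 59)
25^11 = 25^8 · 25^2 · 25^1 ≡ 19 · 35 · 25 ≡ 46 (mod 59).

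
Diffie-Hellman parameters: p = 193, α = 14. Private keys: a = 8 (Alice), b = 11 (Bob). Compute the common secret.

112

Alice sends A = α^a mod p = 14^8 mod 193.
14^1 ≡ 14 (mod 193)
14^2 = (14^1)^2 ≡ 14^2 = 196 ≡ 3 (mod 193)
14^4 = (14^2)^2 ≡ 3^2 = 9 ≡ 9 (mod 193)
14^8 = (14^4)^2 ≡ 9^2 = 81 ≡ 81 (mod 193)
So A = 81. Bob then computes K = A^b mod p = 81^11 mod 193.
81^1 ≡ 81 (mod 193)
81^2 = (81^1)^2 ≡ 81^2 = 6561 ≡ 192 (mod 193)
81^4 = (81^2)^2 ≡ 192^2 = 36864 ≡ 1 (mod 193)
81^8 = (81^4)^2 ≡ 1^2 = 1 ≡ 1 (mod 193)
81^11 = 81^8 · 81^2 · 81^1 ≡ 1 · 192 · 81 ≡ 112 (mod 193).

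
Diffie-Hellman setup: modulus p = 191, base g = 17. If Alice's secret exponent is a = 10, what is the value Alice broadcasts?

Public value = 17^10 mod 191.
17^1 ≡ 17 (mod 191)
17^2 = (17^1)^2 ≡ 17^2 = 289 ≡ 98 (mod 191)
17^4 = (17^2)^2 ≡ 98^2 = 9604 ≡ 54 (mod 191)
17^8 = (17^4)^2 ≡ 54^2 = 2916 ≡ 51 (mod 191)
17^10 = 17^8 · 17^2 ≡ 51 · 98 ≡ 32 (mod 191).

32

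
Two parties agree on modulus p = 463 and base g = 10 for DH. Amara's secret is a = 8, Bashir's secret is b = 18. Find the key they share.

Bashir sends B = g^b mod p = 10^18 mod 463.
10^1 ≡ 10 (mod 463)
10^2 = (10^1)^2 ≡ 10^2 = 100 ≡ 100 (mod 463)
10^4 = (10^2)^2 ≡ 100^2 = 10000 ≡ 277 (mod 463)
10^8 = (10^4)^2 ≡ 277^2 = 76729 ≡ 334 (mod 463)
10^16 = (10^8)^2 ≡ 334^2 = 111556 ≡ 436 (mod 463)
10^18 = 10^16 · 10^2 ≡ 436 · 100 ≡ 78 (mod 463).
So B = 78. Amara then computes K = B^a mod p = 78^8 mod 463.
78^1 ≡ 78 (mod 463)
78^2 = (78^1)^2 ≡ 78^2 = 6084 ≡ 65 (mod 463)
78^4 = (78^2)^2 ≡ 65^2 = 4225 ≡ 58 (mod 463)
78^8 = (78^4)^2 ≡ 58^2 = 3364 ≡ 123 (mod 463)

123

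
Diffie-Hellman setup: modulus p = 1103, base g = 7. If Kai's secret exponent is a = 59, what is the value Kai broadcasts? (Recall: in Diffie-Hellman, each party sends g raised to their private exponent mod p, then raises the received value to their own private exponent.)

1031

Public value = 7^59 (mod 1103).
7^1 ≡ 7 (mod 1103)
7^2 = (7^1)^2 ≡ 7^2 = 49 ≡ 49 (mod 1103)
7^4 = (7^2)^2 ≡ 49^2 = 2401 ≡ 195 (mod 1103)
7^8 = (7^4)^2 ≡ 195^2 = 38025 ≡ 523 (mod 1103)
7^16 = (7^8)^2 ≡ 523^2 = 273529 ≡ 1088 (mod 1103)
7^32 = (7^16)^2 ≡ 1088^2 = 1183744 ≡ 225 (mod 1103)
7^59 = 7^32 · 7^16 · 7^8 · 7^2 · 7^1 ≡ 225 · 1088 · 523 · 49 · 7 ≡ 1031 (mod 1103).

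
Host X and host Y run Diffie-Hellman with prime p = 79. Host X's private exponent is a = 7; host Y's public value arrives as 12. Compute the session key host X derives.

15

Shared key K = 12^7 mod 79.
12^1 ≡ 12 (mod 79)
12^2 = (12^1)^2 ≡ 12^2 = 144 ≡ 65 (mod 79)
12^4 = (12^2)^2 ≡ 65^2 = 4225 ≡ 38 (mod 79)
12^7 = 12^4 · 12^2 · 12^1 ≡ 38 · 65 · 12 ≡ 15 (mod 79).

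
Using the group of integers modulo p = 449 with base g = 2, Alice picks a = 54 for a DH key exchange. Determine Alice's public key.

Public value = 2^54 mod 449.
2^1 ≡ 2 (mod 449)
2^2 = (2^1)^2 ≡ 2^2 = 4 ≡ 4 (mod 449)
2^4 = (2^2)^2 ≡ 4^2 = 16 ≡ 16 (mod 449)
2^8 = (2^4)^2 ≡ 16^2 = 256 ≡ 256 (mod 449)
2^16 = (2^8)^2 ≡ 256^2 = 65536 ≡ 431 (mod 449)
2^32 = (2^16)^2 ≡ 431^2 = 185761 ≡ 324 (mod 449)
2^54 = 2^32 · 2^16 · 2^4 · 2^2 ≡ 324 · 431 · 16 · 4 ≡ 320 (mod 449).

320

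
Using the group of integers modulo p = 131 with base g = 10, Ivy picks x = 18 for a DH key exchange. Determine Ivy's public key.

129

Public value = 10^18 mod 131.
10^1 ≡ 10 (mod 131)
10^2 = (10^1)^2 ≡ 10^2 = 100 ≡ 100 (mod 131)
10^4 = (10^2)^2 ≡ 100^2 = 10000 ≡ 44 (mod 131)
10^8 = (10^4)^2 ≡ 44^2 = 1936 ≡ 102 (mod 131)
10^16 = (10^8)^2 ≡ 102^2 = 10404 ≡ 55 (mod 131)
10^18 = 10^16 · 10^2 ≡ 55 · 100 ≡ 129 (mod 131).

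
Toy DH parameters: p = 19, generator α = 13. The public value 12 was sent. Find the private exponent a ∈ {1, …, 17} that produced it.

3

Try successive powers of 13 modulo 19:
13^1 ≡ 13
13^2 ≡ 17
13^3 ≡ 12
Found: a = 3.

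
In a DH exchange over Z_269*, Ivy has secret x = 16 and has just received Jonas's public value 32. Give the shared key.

Shared key K = 32^16 mod 269.
32^1 ≡ 32 (mod 269)
32^2 = (32^1)^2 ≡ 32^2 = 1024 ≡ 217 (mod 269)
32^4 = (32^2)^2 ≡ 217^2 = 47089 ≡ 14 (mod 269)
32^8 = (32^4)^2 ≡ 14^2 = 196 ≡ 196 (mod 269)
32^16 = (32^8)^2 ≡ 196^2 = 38416 ≡ 218 (mod 269)

218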